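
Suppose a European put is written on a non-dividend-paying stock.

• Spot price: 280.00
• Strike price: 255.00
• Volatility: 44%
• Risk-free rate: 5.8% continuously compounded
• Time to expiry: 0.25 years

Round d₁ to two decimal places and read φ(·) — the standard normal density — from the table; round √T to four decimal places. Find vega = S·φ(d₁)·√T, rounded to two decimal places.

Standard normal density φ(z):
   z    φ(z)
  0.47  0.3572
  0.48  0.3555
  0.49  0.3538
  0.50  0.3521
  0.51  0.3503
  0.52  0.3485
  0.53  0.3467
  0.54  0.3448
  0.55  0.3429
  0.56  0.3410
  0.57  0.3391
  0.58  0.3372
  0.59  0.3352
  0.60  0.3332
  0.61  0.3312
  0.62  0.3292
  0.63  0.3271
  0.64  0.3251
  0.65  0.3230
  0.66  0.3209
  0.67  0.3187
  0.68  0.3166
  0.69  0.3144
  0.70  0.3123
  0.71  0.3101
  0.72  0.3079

46.65

T = 0.25;  σ√T = 0.2200
d₁ = [ln(280/255) + (0.058 + 0.44²/2)·0.25] / 0.2200 = [0.0935 + 0.0387] / 0.2200 = 0.6010 ≈ 0.60
√T = √0.25 = 0.5000
φ(d₁) = φ(0.60) = 0.3332
vega = S·φ(d₁)·√T = 280·0.3332·0.5000 = 46.6480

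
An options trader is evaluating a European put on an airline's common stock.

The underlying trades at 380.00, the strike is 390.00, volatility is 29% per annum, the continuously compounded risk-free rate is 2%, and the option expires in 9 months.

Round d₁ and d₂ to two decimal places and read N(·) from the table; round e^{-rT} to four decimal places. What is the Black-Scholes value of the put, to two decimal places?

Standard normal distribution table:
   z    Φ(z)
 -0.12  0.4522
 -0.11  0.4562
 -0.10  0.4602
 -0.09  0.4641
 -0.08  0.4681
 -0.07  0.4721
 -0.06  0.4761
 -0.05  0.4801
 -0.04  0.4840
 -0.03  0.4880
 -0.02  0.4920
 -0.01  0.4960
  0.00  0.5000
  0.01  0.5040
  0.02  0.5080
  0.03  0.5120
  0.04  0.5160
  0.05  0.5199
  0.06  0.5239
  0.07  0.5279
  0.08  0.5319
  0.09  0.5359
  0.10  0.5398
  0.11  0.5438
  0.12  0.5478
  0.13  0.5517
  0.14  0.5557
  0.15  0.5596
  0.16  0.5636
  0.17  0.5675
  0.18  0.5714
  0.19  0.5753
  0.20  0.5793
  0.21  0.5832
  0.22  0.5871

T = 0.75;  σ√T = 0.2511
ln(S/K) + (r + σ²/2)T = ln(380/390) + (0.02 + 0.29²/2)·0.75 = -0.0260 + 0.0465 = 0.0206
d₁ = 0.0206 / 0.2511 = 0.0819 ≈ 0.08
d₂ = d₁ − σ√T = 0.0819 − 0.2511 = -0.1693 ≈ -0.17
e^(−rT) = e^(−0.02·0.75) = 0.9851
N(−d₂) = N(0.17) = 0.5675;  N(−d₁) = N(-0.08) = 0.4681
P = 390·0.9851·0.5675 − 380·0.4681 = 218.0273 − 177.8780 = 40.1493

40.15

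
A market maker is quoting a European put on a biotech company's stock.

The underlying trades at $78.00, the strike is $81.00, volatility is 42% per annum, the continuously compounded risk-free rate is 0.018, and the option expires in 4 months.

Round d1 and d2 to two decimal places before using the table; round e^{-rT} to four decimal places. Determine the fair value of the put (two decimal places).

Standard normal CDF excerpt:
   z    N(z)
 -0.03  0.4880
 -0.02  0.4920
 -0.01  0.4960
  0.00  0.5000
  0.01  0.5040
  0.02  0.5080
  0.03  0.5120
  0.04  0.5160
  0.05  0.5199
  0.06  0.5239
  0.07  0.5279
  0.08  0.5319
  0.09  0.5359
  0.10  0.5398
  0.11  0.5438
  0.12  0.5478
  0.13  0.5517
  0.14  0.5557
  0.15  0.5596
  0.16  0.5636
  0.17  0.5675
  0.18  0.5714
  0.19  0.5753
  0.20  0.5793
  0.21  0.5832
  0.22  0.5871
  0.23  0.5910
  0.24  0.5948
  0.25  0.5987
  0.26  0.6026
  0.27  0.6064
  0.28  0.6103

σ√T = 0.42 × 0.5774 = 0.2425
d₁ = [ln(78/81) + (0.018 + 0.42²/2)·0.3333] / 0.2425 = [-0.0377 + 0.0354] / 0.2425 = -0.0097 ⇒ -0.01
d₂ = d₁ − σ√T = -0.0097 − 0.2425 = -0.2521 ⇒ -0.25
e^(−rT) = e^(−0.018·0.3333) = 0.9940
N(−d₂) = N(0.25) = 0.5987;  N(−d₁) = N(0.01) = 0.5040
P = 81·0.9940·0.5987 − 78·0.5040 = 48.2037 − 39.3120 = 8.8917

$8.89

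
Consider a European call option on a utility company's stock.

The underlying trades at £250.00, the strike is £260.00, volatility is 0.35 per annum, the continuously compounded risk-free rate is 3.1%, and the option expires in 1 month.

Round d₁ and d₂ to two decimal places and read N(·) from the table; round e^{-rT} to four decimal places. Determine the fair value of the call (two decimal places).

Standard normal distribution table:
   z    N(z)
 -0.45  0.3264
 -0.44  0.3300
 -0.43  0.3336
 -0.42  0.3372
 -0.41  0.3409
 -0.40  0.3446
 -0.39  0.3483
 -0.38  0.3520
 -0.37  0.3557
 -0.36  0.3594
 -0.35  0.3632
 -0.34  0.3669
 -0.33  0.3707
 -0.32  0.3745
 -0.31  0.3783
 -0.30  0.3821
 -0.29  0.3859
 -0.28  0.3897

σ√T = 0.35·√0.08333 = 0.1010
d₁ = [ln(250/260) + (0.031 + 0.35²/2)·0.08333] / 0.1010 = [-0.0392 + 0.0077] / 0.1010 = -0.3121 → -0.31
d₂ = d₁ − σ√T = -0.3121 − 0.1010 = -0.4131 → -0.41
e^(−rT) = e^(−0.031·0.08333) = 0.9974
N(d₁) = N(-0.31) = 0.3783;  N(d₂) = N(-0.41) = 0.3409
C = 250·0.3783 − 260·0.9974·0.3409 = 94.5750 − 88.4036 = 6.1714

£6.17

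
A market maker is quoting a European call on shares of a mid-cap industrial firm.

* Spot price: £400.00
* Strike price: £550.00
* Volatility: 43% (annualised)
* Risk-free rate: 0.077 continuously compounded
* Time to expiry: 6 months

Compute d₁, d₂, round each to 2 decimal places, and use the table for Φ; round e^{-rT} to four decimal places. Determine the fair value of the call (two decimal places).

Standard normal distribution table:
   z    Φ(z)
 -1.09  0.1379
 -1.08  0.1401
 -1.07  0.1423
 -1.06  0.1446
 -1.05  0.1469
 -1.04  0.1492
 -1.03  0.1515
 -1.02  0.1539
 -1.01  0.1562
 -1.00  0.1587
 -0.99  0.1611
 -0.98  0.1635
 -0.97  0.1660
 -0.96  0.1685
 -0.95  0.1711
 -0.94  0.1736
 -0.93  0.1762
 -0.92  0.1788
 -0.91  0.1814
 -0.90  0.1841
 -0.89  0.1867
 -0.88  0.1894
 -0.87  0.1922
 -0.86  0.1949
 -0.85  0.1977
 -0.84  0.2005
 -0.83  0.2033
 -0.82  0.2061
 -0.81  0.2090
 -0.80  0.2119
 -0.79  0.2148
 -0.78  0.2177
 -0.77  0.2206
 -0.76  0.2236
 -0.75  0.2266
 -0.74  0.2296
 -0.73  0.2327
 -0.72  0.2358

T = 0.5;  σ√T = 0.3041
d₁ = [ln(400/550) + (0.077 + 0.43²/2)·0.5] / 0.3041 = [-0.3185 + 0.0847] / 0.3041 = -0.7687 which rounds to -0.77
d₂ = d₁ − σ√T = -0.7687 − 0.3041 = -1.0728 which rounds to -1.07
e^(−rT) = e^(−0.077·0.5) = 0.9622
C = 400·N(-0.77) − 550·0.9622·N(-1.07) = 400·0.2206 − 550·0.9622·0.1423 = 88.2400 − 75.3066 = 12.9334

£12.93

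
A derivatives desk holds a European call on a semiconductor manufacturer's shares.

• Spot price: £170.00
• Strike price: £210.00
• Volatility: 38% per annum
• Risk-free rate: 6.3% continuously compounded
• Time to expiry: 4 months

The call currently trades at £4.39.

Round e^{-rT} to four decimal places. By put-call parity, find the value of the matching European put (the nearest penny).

e^(−rT) = e^(−0.063·0.3333) = 0.9792
Put-call parity: C − P = S − K·e^(−rT) = 170 − 210·0.9792 = 170 − 205.6320 = -35.6320
P = C − (C − P) = 4.39 − (-35.6320) = 40.0220

£40.02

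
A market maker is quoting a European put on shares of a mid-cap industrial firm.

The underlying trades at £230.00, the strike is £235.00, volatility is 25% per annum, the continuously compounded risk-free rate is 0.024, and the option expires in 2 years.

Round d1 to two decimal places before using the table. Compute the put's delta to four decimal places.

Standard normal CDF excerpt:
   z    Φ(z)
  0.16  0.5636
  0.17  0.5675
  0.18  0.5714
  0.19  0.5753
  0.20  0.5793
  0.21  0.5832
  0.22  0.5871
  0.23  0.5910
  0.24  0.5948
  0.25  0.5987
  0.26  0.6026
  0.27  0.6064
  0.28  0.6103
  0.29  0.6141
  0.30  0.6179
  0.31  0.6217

T = 2;  σ√T = 0.3536
d₁ = [ln(230/235) + (0.024 + ½·0.25²)·2] / (σ√T) = (-0.0215 + 0.1105) / 0.3536 = 0.2517 → 0.25
N(d₁) = N(0.25) = 0.5987
Δ_put = N(d₁) − 1 = 0.5987 − 1 = -0.4013

-0.4013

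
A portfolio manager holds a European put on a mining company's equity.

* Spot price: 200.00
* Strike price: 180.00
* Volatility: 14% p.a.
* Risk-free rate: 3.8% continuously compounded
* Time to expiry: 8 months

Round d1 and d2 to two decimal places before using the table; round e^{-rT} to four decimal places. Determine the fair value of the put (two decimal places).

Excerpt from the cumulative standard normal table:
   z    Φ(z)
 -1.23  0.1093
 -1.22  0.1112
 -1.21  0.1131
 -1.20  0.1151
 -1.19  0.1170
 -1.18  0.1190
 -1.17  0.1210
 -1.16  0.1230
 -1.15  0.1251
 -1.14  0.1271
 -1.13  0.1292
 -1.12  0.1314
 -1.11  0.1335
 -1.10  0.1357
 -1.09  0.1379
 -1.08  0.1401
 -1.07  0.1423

1.18

σ√T = 0.14 × 0.8165 = 0.1143
d₁ = [ln(200/180) + (0.038 + 0.14²/2)·0.6667] / 0.1143 = [0.1054 + 0.0319] / 0.1143 = 1.2005 → 1.20
d₂ = d₁ − σ√T = 1.2005 − 0.1143 = 1.0862 → 1.09
e^(−rT) = e^(−0.038·0.6667) = 0.9750
P = 180·0.9750·N(-1.09) − 200·N(-1.20) = 180·0.9750·0.1379 − 200·0.1151 = 24.2014 − 23.0200 = 1.1814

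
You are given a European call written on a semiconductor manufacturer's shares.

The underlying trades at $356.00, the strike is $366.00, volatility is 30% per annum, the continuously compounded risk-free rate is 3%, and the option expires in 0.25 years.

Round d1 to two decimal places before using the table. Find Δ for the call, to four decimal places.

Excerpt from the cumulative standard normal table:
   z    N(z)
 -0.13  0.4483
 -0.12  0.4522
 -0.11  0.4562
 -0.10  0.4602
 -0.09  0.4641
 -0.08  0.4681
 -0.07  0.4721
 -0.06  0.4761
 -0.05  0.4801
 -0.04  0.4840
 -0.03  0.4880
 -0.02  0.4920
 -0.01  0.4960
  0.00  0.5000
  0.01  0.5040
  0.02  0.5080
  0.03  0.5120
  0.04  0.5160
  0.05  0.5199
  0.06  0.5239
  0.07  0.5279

0.4761

T = 0.25;  σ√T = 0.1500
d₁ = [ln(356/366) + (0.03 + 0.3²/2)·0.25] / 0.1500 = [-0.0277 + 0.0187] / 0.1500 = -0.0597 → -0.06
N(d₁) = N(-0.06) = 0.4761
Δ_call = N(d₁) = 0.4761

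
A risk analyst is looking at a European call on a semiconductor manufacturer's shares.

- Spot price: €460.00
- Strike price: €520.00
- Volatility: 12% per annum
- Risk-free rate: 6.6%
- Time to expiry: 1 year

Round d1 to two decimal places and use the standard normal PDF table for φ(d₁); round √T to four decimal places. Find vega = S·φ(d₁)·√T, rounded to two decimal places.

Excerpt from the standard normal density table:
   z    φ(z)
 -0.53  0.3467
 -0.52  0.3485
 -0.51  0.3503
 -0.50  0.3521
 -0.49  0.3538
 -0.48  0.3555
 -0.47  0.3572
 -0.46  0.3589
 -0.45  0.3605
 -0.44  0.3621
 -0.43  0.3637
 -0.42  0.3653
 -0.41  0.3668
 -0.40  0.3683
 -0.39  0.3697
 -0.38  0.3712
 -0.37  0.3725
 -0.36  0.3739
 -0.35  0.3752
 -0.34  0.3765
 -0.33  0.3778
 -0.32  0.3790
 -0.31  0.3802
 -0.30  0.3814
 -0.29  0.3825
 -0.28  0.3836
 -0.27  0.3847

168.73

T = 1;  σ√T = 0.1200
d₁ = [ln(460/520) + (0.066 + 0.12²/2)·1] / 0.1200 = [-0.1226 + 0.0732] / 0.1200 = -0.4117 → -0.41
√T = √1 = 1.0000
φ(d₁) = φ(-0.41) = 0.3668
vega = S·φ(d₁)·√T = 460·0.3668·1.0000 = 168.7280
(Call and put vega coincide under Black-Scholes.)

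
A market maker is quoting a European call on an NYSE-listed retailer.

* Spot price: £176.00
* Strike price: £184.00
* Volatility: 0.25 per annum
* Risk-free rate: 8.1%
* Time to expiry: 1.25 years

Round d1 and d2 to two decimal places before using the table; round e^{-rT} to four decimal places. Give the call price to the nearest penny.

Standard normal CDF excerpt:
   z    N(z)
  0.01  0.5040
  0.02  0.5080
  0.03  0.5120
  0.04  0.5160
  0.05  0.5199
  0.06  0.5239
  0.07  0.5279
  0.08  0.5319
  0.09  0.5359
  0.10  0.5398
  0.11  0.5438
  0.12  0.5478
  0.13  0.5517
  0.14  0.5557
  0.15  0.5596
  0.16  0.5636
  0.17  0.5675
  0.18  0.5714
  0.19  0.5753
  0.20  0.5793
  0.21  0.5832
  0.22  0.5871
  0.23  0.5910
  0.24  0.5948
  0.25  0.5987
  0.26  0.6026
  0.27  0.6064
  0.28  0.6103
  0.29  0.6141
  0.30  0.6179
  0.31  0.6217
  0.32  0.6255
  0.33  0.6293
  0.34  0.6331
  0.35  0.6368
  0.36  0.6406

T = 1.25;  σ√T = 0.2795
ln(S/K) + (r + σ²/2)T = ln(176/184) + (0.081 + 0.25²/2)·1.25 = -0.0445 + 0.1403 = 0.0959
d₁ = 0.0959 / 0.2795 = 0.3430 → 0.34
d₂ = d₁ − σ√T = 0.3430 − 0.2795 = 0.0635 → 0.06
e^(−rT) = e^(−0.081·1.25) = 0.9037
N(d₁) = N(0.34) = 0.6331;  N(d₂) = N(0.06) = 0.5239
C = 176·0.6331 − 184·0.9037·0.5239 = 111.4256 − 87.1145 = 24.3111

£24.31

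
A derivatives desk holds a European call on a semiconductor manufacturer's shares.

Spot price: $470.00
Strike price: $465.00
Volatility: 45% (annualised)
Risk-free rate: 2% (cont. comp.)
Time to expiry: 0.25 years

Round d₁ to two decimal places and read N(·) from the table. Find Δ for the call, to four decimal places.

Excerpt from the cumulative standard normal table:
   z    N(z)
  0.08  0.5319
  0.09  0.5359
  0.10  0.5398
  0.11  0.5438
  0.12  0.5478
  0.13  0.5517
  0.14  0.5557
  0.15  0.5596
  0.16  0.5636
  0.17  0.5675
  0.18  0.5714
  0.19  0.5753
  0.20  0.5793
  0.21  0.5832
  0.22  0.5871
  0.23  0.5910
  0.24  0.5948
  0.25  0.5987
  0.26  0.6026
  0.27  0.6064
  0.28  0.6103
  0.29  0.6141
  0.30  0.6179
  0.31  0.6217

σ√T = 0.45 × 0.5000 = 0.2250
d₁ = [ln(470/465) + (0.02 + 0.45²/2)·0.25] / 0.2250 = [0.0107 + 0.0303] / 0.2250 = 0.1823 → 0.18
N(d₁) = N(0.18) = 0.5714
Δ_call = N(d₁) = 0.5714

0.5714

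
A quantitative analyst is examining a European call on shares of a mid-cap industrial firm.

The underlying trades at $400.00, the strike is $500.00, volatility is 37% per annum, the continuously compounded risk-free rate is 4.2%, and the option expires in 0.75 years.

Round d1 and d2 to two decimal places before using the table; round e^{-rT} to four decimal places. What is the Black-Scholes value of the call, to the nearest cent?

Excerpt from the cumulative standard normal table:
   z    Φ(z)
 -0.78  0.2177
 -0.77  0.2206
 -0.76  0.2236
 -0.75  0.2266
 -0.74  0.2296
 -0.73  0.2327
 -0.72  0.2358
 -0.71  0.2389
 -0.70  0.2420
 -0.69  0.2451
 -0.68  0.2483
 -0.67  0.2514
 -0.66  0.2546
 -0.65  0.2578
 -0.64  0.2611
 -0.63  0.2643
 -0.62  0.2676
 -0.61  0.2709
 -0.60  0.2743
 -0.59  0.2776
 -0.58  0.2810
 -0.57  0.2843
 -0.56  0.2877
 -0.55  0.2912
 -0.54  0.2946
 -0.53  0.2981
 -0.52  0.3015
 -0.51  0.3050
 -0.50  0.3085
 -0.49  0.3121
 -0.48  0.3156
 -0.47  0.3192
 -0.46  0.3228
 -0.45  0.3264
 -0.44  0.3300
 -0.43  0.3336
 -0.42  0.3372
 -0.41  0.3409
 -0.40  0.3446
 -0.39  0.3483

σ√T = 0.37·√0.75 = 0.3204
ln(S/K) + (r + σ²/2)T = ln(400/500) + (0.042 + 0.37²/2)·0.75 = -0.2231 + 0.0828 = -0.1403
d₁ = -0.1403 / 0.3204 = -0.4379 ≈ -0.44
d₂ = d₁ − σ√T = -0.4379 − 0.3204 = -0.7583 ≈ -0.76
exp(−rT) = exp(−0.042·0.75) = 0.9690
N(d₁) = N(-0.44) = 0.3300;  N(d₂) = N(-0.76) = 0.2236
C = 400·0.3300 − 500·0.9690·0.2236 = 132.0000 − 108.3342 = 23.6658

$23.67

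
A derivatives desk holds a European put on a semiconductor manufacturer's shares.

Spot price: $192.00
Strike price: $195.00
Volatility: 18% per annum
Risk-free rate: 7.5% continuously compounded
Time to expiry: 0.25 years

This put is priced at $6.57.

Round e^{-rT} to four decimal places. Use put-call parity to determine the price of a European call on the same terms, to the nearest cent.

exp(−rT) = exp(−0.075·0.25) = 0.9814
Put-call parity: C − P = S − K·e^(−rT) = 192 − 195·0.9814 = 192 − 191.3730 = 0.6270
C = P + (C − P) = 6.57 + (0.6270) = 7.1970

$7.20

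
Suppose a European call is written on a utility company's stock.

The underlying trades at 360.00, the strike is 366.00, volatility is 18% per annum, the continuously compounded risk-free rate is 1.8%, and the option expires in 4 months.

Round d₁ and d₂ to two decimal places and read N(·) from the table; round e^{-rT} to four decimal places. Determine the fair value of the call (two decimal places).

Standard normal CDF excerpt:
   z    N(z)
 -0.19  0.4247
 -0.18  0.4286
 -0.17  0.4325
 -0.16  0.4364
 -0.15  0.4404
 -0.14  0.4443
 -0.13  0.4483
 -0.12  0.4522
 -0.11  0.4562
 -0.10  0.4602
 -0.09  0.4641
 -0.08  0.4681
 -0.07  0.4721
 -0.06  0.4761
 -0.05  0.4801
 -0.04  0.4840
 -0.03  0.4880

12.62

T = 0.3333;  σ√T = 0.1039
d₁ = [ln(360/366) + (0.018 + ½·0.18²)·0.3333] / (σ√T) = (-0.0165 + 0.0114) / 0.1039 = -0.0494 → -0.05
d₂ = -0.0494 − 0.1039 = -0.1533 → -0.15
exp(−rT) = exp(−0.018·0.3333) = 0.9940
N(d₁) = N(-0.05) = 0.4801;  N(d₂) = N(-0.15) = 0.4404
C = 360·0.4801 − 366·0.9940·0.4404 = 172.8360 − 160.2193 = 12.6167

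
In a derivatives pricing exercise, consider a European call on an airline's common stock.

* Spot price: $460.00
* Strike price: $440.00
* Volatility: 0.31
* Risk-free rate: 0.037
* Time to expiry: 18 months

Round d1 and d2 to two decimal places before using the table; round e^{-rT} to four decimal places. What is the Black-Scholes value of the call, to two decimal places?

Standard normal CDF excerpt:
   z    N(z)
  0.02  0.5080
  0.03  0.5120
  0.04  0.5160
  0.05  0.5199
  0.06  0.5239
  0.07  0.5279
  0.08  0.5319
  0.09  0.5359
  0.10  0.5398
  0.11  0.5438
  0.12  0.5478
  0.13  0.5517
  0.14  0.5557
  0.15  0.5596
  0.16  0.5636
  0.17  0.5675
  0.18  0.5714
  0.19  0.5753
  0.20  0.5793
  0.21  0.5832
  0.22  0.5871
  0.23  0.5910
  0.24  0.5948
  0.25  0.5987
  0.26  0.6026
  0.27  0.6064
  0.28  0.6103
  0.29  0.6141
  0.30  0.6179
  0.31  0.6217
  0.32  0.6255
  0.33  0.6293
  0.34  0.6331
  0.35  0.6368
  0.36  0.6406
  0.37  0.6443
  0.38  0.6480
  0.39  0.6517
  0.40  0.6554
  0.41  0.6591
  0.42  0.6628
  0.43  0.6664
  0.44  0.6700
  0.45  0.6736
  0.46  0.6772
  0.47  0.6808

$90.12

σ√T = 0.31 × 1.2247 = 0.3797
d₁ = [ln(460/440) + (0.037 + ½·0.31²)·1.5] / (σ√T) = (0.0445 + 0.1276) / 0.3797 = 0.4531 → 0.45
d₂ = 0.4531 − 0.3797 = 0.0734 → 0.07
e^(−rT) = e^(−0.037·1.5) = 0.9460
N(d₁) = N(0.45) = 0.6736;  N(d₂) = N(0.07) = 0.5279
C = 460·0.6736 − 440·0.9460·0.5279 = 309.8560 − 219.7331 = 90.1229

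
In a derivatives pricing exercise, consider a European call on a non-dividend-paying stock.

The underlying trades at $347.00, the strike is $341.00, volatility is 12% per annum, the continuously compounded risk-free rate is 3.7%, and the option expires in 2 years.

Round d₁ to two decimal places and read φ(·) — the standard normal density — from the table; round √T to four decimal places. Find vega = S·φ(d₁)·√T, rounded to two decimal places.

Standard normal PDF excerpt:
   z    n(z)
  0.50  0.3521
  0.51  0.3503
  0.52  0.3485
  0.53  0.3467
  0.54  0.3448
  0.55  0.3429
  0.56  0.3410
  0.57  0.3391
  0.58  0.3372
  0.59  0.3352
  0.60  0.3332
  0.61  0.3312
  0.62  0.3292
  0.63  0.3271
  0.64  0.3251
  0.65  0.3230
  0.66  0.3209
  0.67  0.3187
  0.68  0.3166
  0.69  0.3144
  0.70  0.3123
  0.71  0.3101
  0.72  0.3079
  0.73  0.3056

161.55

T = 2;  σ√T = 0.1697
ln(S/K) + (r + σ²/2)T = ln(347/341) + (0.037 + 0.12²/2)·2 = 0.0174 + 0.0884 = 0.1058
d₁ = 0.1058 / 0.1697 = 0.6237 ⇒ 0.62
√T = √2 = 1.4142
φ(d₁) = φ(0.62) = 0.3292
vega = S·φ(d₁)·√T = 347·0.3292·1.4142 = 161.5475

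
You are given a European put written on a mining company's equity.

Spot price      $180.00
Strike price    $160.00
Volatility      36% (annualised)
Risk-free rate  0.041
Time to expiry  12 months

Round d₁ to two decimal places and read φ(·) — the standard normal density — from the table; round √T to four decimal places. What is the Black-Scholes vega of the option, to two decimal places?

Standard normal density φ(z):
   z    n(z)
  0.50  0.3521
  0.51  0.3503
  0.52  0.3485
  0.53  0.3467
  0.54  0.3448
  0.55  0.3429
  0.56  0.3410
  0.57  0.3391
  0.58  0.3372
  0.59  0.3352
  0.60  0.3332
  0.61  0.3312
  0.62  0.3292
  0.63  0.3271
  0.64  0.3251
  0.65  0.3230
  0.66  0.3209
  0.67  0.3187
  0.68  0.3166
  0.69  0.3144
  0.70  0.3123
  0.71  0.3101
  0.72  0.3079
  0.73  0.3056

59.26

T = 1;  σ√T = 0.3600
ln(S/K) + (r + σ²/2)T = ln(180/160) + (0.041 + 0.36²/2)·1 = 0.1178 + 0.1058 = 0.2236
d₁ = 0.2236 / 0.3600 = 0.6211 ⇒ 0.62
√T = √1 = 1.0000
φ(d₁) = φ(0.62) = 0.3292
vega = S·φ(d₁)·√T = 180·0.3292·1.0000 = 59.2560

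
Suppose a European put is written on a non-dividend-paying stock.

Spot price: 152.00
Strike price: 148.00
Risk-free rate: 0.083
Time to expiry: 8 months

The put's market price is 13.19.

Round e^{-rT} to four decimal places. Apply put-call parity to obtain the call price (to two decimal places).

25.15

e^(−rT) = e^(−0.083·0.6667) = 0.9462
Put-call parity: C − P = S − K·e^(−rT) = 152 − 148·0.9462 = 152 − 140.0376 = 11.9624
C = P + (C − P) = 13.19 + (11.9624) = 25.1524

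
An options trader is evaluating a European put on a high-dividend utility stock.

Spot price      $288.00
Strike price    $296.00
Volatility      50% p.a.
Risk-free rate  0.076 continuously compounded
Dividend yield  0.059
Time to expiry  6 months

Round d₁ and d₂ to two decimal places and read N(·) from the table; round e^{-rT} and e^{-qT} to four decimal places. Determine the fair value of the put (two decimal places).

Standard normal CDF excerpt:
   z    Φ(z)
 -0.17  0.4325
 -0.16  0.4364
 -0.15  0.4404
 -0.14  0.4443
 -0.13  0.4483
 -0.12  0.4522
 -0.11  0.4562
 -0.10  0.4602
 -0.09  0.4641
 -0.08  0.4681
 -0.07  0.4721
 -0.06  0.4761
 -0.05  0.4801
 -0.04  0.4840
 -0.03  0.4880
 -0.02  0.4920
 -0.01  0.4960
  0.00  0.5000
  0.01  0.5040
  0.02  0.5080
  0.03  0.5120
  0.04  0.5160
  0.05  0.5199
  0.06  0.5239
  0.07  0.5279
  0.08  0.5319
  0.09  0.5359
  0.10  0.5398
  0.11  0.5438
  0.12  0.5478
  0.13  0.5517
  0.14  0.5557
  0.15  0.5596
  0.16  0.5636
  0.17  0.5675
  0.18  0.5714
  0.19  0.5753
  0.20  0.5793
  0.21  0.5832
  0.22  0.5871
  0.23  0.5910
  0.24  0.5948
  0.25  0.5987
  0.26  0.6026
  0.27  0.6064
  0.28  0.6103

T = 0.5;  σ√T = 0.3536
d₁ = [ln(288/296) + (0.076 − 0.059 + 0.5²/2)·0.5] / 0.3536 = [-0.0274 + 0.0710] / 0.3536 = 0.1233 ⇒ 0.12
d₂ = d₁ − σ√T = 0.1233 − 0.3536 = -0.2302 ⇒ -0.23
exp(−qT) = exp(−0.059·0.5) = 0.9709;  exp(−rT) = exp(−0.076·0.5) = 0.9627
P = 296·0.9627·N(0.23) − 288·0.9709·N(-0.12) = 296·0.9627·0.5910 − 288·0.9709·0.4522 = 168.4109 − 126.4438 = 41.9671

$41.97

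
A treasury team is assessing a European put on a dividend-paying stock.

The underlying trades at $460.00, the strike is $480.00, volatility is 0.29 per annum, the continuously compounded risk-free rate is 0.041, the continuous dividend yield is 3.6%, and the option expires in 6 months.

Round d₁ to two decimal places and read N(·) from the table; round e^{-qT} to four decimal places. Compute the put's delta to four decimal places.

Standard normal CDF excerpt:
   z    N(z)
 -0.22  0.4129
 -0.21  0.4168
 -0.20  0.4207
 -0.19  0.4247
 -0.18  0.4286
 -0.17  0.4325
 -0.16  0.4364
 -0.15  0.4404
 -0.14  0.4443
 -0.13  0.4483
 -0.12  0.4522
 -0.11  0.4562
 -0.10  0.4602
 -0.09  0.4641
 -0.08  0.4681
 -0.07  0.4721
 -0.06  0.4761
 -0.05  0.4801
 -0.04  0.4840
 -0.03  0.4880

σ√T = 0.29·√0.5 = 0.2051
d₁ = [ln(460/480) + (0.041 − 0.036 + 0.29²/2)·0.5] / 0.2051 = [-0.0426 + 0.0235] / 0.2051 = -0.0928 → -0.09
N(d₁) = N(-0.09) = 0.4641
Δ_put = e^(−qT)·(N(d₁) − 1) = 0.9822·(0.4641 − 1) = -0.5264

-0.5264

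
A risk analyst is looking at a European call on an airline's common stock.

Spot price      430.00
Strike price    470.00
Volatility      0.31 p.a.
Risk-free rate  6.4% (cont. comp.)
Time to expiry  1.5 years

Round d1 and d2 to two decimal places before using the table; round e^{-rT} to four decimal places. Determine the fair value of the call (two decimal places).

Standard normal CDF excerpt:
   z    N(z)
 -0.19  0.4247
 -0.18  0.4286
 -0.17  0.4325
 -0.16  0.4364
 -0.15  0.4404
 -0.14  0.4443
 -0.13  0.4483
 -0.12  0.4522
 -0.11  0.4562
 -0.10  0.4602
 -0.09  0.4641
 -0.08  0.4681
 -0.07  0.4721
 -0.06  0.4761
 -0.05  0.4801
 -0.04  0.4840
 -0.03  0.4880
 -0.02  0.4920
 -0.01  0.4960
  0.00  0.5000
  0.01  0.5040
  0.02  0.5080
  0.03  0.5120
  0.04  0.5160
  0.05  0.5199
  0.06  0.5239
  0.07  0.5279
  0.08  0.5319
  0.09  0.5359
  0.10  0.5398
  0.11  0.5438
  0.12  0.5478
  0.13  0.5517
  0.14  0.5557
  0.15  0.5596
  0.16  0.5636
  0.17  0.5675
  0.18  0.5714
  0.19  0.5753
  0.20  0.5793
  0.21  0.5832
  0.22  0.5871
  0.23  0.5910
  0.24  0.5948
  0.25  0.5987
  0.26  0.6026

66.10

σ√T = 0.31 × 1.2247 = 0.3797
d₁ = [ln(430/470) + (0.064 + 0.31²/2)·1.5] / 0.3797 = [-0.0889 + 0.1681] / 0.3797 = 0.2084 which rounds to 0.21
d₂ = d₁ − σ√T = 0.2084 − 0.3797 = -0.1713 which rounds to -0.17
exp(−rT) = exp(−0.064·1.5) = 0.9085
N(d₁) = N(0.21) = 0.5832;  N(d₂) = N(-0.17) = 0.4325
C = 430·0.5832 − 470·0.9085·0.4325 = 250.7760 − 184.6753 = 66.1007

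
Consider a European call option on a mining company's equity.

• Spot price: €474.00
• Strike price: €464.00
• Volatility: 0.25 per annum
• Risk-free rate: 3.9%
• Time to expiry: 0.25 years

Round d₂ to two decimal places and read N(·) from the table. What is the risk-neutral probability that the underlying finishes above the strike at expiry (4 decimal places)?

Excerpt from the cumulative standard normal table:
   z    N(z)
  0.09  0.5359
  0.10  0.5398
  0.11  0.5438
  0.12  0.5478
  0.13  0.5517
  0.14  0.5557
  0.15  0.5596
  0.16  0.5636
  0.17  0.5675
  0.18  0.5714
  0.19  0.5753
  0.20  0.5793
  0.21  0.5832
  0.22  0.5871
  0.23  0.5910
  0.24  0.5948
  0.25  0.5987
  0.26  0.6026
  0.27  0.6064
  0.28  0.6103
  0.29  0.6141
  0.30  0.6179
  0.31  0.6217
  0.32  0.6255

0.5753

σ√T = 0.25 × 0.5000 = 0.1250
d₁ = [ln(474/464) + (0.039 + ½·0.25²)·0.25] / (σ√T) = (0.0213 + 0.0176) / 0.1250 = 0.3111 ≈ 0.31
d₂ = 0.3111 − 0.1250 = 0.1861 ≈ 0.19
Pr(exercise) under Q = N(d₂) = 0.5753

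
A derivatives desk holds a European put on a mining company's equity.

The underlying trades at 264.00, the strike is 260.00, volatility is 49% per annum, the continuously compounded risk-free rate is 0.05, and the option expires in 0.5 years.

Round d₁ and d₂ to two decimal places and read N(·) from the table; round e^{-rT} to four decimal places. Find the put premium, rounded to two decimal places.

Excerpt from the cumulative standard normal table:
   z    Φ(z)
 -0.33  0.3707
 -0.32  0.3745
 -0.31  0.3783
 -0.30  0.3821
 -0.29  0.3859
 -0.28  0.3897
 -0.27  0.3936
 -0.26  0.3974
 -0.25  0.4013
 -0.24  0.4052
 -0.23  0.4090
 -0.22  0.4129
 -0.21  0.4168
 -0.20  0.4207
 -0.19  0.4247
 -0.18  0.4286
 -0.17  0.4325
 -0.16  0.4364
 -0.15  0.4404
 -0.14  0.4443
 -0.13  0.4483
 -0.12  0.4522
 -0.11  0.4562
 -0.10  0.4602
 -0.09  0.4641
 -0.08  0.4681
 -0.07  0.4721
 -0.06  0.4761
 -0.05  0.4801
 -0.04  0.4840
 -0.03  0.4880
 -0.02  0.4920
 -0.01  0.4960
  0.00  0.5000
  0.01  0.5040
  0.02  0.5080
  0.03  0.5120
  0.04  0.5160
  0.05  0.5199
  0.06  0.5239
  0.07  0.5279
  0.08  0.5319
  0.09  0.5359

T = 0.5;  σ√T = 0.3465
d₁ = [ln(264/260) + (0.05 + 0.49²/2)·0.5] / 0.3465 = [0.0153 + 0.0850] / 0.3465 = 0.2895 which rounds to 0.29
d₂ = d₁ − σ√T = 0.2895 − 0.3465 = -0.0570 which rounds to -0.06
exp(−rT) = exp(−0.05·0.5) = 0.9753
N(−d₂) = N(0.06) = 0.5239;  N(−d₁) = N(-0.29) = 0.3859
P = 260·0.9753·0.5239 − 264·0.3859 = 132.8495 − 101.8776 = 30.9719

30.97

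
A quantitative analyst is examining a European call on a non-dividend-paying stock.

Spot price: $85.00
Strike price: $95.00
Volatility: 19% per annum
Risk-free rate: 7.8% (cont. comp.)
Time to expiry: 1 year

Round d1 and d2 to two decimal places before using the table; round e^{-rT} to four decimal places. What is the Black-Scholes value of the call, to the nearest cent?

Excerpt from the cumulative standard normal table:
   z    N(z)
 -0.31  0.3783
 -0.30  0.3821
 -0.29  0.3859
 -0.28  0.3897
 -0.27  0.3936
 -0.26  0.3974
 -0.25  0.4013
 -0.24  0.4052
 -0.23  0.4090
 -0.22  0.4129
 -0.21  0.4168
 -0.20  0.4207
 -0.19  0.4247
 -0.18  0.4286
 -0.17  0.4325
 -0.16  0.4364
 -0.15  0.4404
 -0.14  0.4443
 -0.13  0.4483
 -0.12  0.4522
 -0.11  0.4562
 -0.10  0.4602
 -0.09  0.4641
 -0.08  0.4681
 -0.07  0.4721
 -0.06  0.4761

$5.20

T = 1;  σ√T = 0.1900
d₁ = [ln(85/95) + (0.078 + 0.19²/2)·1] / 0.1900 = [-0.1112 + 0.0960] / 0.1900 = -0.0799 ⇒ -0.08
d₂ = d₁ − σ√T = -0.0799 − 0.1900 = -0.2699 ⇒ -0.27
exp(−rT) = exp(−0.078·1) = 0.9250
N(d₁) = N(-0.08) = 0.4681;  N(d₂) = N(-0.27) = 0.3936
C = 85·0.4681 − 95·0.9250·0.3936 = 39.7885 − 34.5876 = 5.2009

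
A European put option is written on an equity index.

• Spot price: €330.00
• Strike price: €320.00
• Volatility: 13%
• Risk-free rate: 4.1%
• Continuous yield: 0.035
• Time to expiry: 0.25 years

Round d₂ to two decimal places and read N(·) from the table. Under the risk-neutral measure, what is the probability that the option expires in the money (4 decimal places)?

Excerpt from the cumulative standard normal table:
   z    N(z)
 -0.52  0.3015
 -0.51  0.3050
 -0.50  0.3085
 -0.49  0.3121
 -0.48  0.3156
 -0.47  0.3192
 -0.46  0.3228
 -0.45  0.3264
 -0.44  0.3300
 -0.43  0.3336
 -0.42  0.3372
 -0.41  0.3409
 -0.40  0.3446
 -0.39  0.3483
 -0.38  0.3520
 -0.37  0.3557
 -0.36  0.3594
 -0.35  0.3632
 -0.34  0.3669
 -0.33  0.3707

σ√T = 0.13 × 0.5000 = 0.0650
d₁ = [ln(330/320) + (0.041 − 0.035 + ½·0.13²)·0.25] / (σ√T) = (0.0308 + 0.0036) / 0.0650 = 0.5290 → 0.53
d₂ = 0.5290 − 0.0650 = 0.4640 → 0.46
Pr(exercise) under Q = N(−d₂) = N(-0.46) = 0.3228

0.3228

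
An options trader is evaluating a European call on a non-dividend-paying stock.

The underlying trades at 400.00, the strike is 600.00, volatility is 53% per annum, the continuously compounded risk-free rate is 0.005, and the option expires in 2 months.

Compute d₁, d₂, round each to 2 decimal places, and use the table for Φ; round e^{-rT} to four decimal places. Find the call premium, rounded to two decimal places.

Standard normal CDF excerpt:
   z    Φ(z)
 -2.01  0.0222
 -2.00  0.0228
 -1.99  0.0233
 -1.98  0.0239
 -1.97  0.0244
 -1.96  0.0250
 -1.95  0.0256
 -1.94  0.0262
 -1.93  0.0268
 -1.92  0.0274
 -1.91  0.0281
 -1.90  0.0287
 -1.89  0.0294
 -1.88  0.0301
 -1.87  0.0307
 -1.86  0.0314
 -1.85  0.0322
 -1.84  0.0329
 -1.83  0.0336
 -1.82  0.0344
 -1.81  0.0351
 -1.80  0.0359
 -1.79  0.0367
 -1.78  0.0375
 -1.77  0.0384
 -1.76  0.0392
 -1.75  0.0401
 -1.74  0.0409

σ√T = 0.53·√0.1667 = 0.2164
d₁ = [ln(400/600) + (0.005 + 0.53²/2)·0.1667] / 0.2164 = [-0.4055 + 0.0242] / 0.2164 = -1.7619 ⇒ -1.76
d₂ = d₁ − σ√T = -1.7619 − 0.2164 = -1.9783 ⇒ -1.98
exp(−rT) = exp(−0.005·0.1667) = 0.9992
N(d₁) = N(-1.76) = 0.0392;  N(d₂) = N(-1.98) = 0.0239
C = 400·0.0392 − 600·0.9992·0.0239 = 15.6800 − 14.3285 = 1.3515

1.35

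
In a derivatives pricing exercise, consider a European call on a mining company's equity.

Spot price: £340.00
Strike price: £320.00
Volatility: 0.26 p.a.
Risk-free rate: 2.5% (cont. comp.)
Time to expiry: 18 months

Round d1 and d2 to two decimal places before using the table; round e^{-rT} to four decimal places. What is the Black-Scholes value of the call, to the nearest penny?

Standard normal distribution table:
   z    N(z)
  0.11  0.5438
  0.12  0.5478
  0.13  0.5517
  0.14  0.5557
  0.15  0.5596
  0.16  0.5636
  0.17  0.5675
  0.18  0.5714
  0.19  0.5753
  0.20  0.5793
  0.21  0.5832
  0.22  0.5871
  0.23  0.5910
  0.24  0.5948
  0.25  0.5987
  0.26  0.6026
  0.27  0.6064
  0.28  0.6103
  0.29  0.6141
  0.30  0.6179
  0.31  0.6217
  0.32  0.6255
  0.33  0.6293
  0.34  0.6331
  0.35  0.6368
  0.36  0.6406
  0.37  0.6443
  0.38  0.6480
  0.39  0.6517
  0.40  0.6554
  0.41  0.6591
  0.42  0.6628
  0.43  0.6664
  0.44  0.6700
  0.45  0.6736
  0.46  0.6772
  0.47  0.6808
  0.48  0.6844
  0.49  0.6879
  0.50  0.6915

T = 1.5;  σ√T = 0.3184
d₁ = [ln(340/320) + (0.025 + 0.26²/2)·1.5] / 0.3184 = [0.0606 + 0.0882] / 0.3184 = 0.4674 ≈ 0.47
d₂ = d₁ − σ√T = 0.4674 − 0.3184 = 0.1489 ≈ 0.15
exp(−rT) = exp(−0.025·1.5) = 0.9632
N(d₁) = N(0.47) = 0.6808;  N(d₂) = N(0.15) = 0.5596
C = 340·0.6808 − 320·0.9632·0.5596 = 231.4720 − 172.4822 = 58.9898

£58.99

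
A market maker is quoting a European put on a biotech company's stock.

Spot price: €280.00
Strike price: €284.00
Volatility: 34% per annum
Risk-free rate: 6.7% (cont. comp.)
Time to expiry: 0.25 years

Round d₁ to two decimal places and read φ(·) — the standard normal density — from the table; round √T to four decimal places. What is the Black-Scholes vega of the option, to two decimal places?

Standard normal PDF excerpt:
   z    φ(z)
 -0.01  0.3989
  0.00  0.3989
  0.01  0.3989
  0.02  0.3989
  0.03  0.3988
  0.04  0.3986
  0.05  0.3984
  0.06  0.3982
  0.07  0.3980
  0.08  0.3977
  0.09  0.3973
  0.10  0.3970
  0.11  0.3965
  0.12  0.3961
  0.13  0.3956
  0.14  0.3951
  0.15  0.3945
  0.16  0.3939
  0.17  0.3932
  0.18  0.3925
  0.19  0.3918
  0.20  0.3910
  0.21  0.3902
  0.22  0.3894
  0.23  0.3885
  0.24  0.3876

σ√T = 0.34 × 0.5000 = 0.1700
ln(S/K) + (r + σ²/2)T = ln(280/284) + (0.067 + 0.34²/2)·0.25 = -0.0142 + 0.0312 = 0.0170
d₁ = 0.0170 / 0.1700 = 0.1001 ≈ 0.10
√T = √0.25 = 0.5000
φ(d₁) = φ(0.10) = 0.3970
vega = S·φ(d₁)·√T = 280·0.3970·0.5000 = 55.5800

55.58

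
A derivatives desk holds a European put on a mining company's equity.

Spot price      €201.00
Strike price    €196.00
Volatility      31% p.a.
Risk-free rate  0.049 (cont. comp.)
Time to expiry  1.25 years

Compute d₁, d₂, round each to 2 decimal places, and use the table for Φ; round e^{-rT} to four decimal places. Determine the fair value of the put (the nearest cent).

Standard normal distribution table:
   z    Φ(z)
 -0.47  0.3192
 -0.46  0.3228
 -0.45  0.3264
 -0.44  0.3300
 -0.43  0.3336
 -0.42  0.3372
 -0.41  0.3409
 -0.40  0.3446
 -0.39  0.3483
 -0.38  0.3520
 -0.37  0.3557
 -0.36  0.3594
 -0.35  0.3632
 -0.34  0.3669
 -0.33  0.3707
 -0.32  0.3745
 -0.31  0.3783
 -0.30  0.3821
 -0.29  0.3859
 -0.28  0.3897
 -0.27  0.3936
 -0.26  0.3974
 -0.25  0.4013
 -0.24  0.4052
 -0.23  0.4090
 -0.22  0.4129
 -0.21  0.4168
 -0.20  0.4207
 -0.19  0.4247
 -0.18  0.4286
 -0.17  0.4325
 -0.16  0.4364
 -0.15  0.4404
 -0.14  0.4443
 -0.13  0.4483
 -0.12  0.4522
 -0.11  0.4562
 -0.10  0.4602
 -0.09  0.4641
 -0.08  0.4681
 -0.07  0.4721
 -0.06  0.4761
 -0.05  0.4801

σ√T = 0.31 × 1.1180 = 0.3466
d₁ = [ln(201/196) + (0.049 + 0.31²/2)·1.25] / 0.3466 = [0.0252 + 0.1213] / 0.3466 = 0.4227 → 0.42
d₂ = d₁ − σ√T = 0.4227 − 0.3466 = 0.0761 → 0.08
exp(−rT) = exp(−0.049·1.25) = 0.9406
P = 196·0.9406·N(-0.08) − 201·N(-0.42) = 196·0.9406·0.4681 − 201·0.3372 = 86.2978 − 67.7772 = 18.5206

€18.52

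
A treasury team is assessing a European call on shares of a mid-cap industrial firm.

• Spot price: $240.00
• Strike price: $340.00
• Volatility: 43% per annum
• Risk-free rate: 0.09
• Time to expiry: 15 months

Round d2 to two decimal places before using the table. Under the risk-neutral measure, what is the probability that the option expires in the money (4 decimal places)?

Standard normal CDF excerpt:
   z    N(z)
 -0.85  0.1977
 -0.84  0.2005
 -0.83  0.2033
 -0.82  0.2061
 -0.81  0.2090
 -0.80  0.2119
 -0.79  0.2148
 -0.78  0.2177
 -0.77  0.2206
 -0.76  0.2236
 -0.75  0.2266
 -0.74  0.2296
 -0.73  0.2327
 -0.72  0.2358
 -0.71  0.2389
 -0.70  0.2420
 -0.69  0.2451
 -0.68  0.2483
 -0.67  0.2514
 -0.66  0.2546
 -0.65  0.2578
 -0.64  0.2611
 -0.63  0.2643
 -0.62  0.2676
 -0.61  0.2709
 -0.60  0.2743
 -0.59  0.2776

T = 1.25;  σ√T = 0.4808
ln(S/K) + (r + σ²/2)T = ln(240/340) + (0.09 + 0.43²/2)·1.25 = -0.3483 + 0.2281 = -0.1202
d₁ = -0.1202 / 0.4808 = -0.2501 → -0.25
d₂ = d₁ − σ√T = -0.2501 − 0.4808 = -0.7309 → -0.73
Risk-neutral Pr[S_T > K] = N(d₂) = N(-0.73) = 0.2327

0.2327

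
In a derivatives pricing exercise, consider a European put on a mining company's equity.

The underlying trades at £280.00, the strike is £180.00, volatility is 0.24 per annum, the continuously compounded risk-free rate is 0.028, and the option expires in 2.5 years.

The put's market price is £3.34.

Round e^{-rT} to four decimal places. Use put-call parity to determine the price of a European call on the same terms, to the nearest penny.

£115.51

e^(−rT) = e^(−0.028·2.5) = 0.9324
Put-call parity: C − P = S − K·e^(−rT) = 280 − 180·0.9324 = 280 − 167.8320 = 112.1680
C = P + (C − P) = 3.34 + (112.1680) = 115.5080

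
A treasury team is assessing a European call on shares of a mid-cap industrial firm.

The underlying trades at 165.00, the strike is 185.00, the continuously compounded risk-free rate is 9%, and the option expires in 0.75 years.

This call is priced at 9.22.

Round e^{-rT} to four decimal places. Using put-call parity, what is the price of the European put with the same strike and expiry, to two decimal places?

17.14

exp(−rT) = exp(−0.09·0.75) = 0.9347
Put-call parity: C − P = S − K·e^(−rT) = 165 − 185·0.9347 = 165 − 172.9195 = -7.9195
P = C − (C − P) = 9.22 − (-7.9195) = 17.1395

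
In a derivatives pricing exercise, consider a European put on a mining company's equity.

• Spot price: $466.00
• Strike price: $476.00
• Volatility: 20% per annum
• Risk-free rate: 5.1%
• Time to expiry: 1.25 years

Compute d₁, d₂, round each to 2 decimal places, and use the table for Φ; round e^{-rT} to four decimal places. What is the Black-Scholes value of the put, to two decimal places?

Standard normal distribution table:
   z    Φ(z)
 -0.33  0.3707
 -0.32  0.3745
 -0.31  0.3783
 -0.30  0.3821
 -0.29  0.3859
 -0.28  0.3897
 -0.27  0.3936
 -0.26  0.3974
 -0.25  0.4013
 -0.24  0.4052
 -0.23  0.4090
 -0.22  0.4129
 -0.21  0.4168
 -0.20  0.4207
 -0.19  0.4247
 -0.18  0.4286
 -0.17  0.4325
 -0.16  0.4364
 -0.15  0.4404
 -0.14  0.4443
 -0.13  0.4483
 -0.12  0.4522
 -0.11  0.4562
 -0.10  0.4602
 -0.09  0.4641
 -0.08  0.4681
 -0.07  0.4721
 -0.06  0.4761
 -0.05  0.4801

T = 1.25;  σ√T = 0.2236
d₁ = [ln(466/476) + (0.051 + 0.2²/2)·1.25] / 0.2236 = [-0.0212 + 0.0888] / 0.2236 = 0.3019 ⇒ 0.30
d₂ = d₁ − σ√T = 0.3019 − 0.2236 = 0.0783 ⇒ 0.08
e^(−rT) = e^(−0.051·1.25) = 0.9382
N(−d₂) = N(-0.08) = 0.4681;  N(−d₁) = N(-0.30) = 0.3821
P = 476·0.9382·0.4681 − 466·0.3821 = 209.0456 − 178.0586 = 30.9870

$30.99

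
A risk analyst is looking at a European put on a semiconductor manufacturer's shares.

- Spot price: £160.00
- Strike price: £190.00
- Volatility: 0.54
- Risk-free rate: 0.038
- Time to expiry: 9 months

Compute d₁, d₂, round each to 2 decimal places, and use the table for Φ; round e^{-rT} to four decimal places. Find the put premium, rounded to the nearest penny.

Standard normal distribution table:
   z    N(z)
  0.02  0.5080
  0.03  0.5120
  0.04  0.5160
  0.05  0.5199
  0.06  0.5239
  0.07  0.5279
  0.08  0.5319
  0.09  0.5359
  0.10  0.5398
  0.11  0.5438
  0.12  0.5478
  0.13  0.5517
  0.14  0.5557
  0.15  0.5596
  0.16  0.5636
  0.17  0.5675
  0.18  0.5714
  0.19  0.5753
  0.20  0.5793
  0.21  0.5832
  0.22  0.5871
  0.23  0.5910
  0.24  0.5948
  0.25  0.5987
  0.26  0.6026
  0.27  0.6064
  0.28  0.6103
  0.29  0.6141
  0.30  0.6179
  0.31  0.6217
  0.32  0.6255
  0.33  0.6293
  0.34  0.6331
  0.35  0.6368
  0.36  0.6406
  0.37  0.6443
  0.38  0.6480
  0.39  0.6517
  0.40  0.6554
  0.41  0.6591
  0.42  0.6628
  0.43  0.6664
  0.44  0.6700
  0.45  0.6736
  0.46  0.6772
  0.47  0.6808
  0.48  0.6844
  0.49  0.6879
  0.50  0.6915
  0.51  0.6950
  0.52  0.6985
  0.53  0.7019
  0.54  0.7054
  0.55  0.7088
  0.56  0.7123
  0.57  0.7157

σ√T = 0.54·√0.75 = 0.4677
d₁ = [ln(160/190) + (0.038 + 0.54²/2)·0.75] / 0.4677 = [-0.1719 + 0.1379] / 0.4677 = -0.0727 which rounds to -0.07
d₂ = d₁ − σ√T = -0.0727 − 0.4677 = -0.5404 which rounds to -0.54
e^(−rT) = e^(−0.038·0.75) = 0.9719
N(−d₂) = N(0.54) = 0.7054;  N(−d₁) = N(0.07) = 0.5279
P = 190·0.9719·0.7054 − 160·0.5279 = 130.2599 − 84.4640 = 45.7959

£45.80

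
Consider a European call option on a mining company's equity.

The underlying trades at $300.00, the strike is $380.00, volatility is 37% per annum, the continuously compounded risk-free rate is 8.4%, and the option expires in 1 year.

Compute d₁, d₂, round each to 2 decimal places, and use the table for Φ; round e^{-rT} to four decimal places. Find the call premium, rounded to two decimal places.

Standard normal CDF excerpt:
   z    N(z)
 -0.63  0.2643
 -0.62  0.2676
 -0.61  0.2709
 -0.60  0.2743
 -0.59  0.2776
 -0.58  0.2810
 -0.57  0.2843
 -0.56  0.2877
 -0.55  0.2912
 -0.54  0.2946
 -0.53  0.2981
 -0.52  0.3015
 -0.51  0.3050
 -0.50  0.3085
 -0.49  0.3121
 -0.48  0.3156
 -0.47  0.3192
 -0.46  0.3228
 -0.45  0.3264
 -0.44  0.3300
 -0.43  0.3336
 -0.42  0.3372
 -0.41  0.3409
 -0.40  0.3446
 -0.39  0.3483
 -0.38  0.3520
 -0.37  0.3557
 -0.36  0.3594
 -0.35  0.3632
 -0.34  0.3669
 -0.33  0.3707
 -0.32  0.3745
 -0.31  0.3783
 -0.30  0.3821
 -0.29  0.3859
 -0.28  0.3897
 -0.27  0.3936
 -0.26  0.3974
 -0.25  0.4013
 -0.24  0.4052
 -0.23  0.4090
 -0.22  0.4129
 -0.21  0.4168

T = 1;  σ√T = 0.3700
d₁ = [ln(300/380) + (0.084 + 0.37²/2)·1] / 0.3700 = [-0.2364 + 0.1525] / 0.3700 = -0.2269 ⇒ -0.23
d₂ = d₁ − σ√T = -0.2269 − 0.3700 = -0.5969 ⇒ -0.60
e^(−rT) = e^(−0.084·1) = 0.9194
N(d₁) = N(-0.23) = 0.4090;  N(d₂) = N(-0.60) = 0.2743
C = 300·0.4090 − 380·0.9194·0.2743 = 122.7000 − 95.8327 = 26.8673

$26.87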